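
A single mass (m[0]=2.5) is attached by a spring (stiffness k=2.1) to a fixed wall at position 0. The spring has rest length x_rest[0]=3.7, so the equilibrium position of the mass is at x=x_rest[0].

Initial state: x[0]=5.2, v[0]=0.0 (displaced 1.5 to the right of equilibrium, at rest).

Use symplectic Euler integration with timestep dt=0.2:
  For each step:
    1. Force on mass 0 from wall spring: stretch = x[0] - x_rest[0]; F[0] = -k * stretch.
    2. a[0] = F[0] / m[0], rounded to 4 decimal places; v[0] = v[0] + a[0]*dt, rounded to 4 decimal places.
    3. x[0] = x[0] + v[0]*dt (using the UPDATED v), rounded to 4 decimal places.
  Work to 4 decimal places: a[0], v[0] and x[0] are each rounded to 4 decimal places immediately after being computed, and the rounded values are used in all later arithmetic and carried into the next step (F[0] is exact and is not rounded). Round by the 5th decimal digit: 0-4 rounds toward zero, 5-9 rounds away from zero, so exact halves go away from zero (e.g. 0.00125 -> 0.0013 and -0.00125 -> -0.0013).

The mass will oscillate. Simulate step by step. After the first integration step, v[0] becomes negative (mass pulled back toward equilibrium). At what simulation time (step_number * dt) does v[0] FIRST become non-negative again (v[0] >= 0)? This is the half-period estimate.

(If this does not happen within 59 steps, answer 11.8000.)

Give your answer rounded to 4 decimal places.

Answer: 3.6000

Derivation:
Step 0: x=[5.2000] v=[0.0000]
Step 1: x=[5.1496] v=[-0.2520]
Step 2: x=[5.0505] v=[-0.4955]
Step 3: x=[4.9060] v=[-0.7224]
Step 4: x=[4.7210] v=[-0.9250]
Step 5: x=[4.5017] v=[-1.0965]
Step 6: x=[4.2555] v=[-1.2312]
Step 7: x=[3.9906] v=[-1.3245]
Step 8: x=[3.7159] v=[-1.3733]
Step 9: x=[3.4407] v=[-1.3760]
Step 10: x=[3.1742] v=[-1.3324]
Step 11: x=[2.9254] v=[-1.2441]
Step 12: x=[2.7026] v=[-1.1140]
Step 13: x=[2.5133] v=[-0.9464]
Step 14: x=[2.3639] v=[-0.7470]
Step 15: x=[2.2594] v=[-0.5225]
Step 16: x=[2.2033] v=[-0.2805]
Step 17: x=[2.1975] v=[-0.0291]
Step 18: x=[2.2422] v=[0.2233]
First v>=0 after going negative at step 18, time=3.6000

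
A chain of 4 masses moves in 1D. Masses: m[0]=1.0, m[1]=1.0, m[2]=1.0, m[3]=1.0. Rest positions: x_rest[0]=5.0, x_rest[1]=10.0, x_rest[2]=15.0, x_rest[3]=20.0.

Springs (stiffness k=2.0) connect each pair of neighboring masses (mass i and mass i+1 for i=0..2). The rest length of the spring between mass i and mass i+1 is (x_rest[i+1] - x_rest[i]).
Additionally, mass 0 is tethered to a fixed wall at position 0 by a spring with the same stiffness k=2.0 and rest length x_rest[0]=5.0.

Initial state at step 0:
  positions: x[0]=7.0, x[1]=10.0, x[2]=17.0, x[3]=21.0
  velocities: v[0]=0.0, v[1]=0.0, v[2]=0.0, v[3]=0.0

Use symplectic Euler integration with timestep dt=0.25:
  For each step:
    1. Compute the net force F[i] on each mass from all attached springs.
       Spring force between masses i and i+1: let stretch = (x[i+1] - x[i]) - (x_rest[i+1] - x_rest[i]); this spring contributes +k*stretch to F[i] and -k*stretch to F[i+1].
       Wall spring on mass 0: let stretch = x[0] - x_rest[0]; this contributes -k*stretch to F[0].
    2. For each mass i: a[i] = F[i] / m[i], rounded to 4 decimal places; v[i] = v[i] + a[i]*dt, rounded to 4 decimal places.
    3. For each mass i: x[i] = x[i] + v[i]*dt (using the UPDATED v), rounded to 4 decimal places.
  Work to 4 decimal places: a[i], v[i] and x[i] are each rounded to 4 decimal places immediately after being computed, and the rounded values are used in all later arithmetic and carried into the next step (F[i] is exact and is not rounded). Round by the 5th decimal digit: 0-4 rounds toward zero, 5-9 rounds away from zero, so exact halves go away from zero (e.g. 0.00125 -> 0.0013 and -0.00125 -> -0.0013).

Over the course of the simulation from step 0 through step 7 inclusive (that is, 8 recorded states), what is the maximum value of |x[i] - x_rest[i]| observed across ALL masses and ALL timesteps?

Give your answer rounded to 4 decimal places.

Answer: 2.1636

Derivation:
Step 0: x=[7.0000 10.0000 17.0000 21.0000] v=[0.0000 0.0000 0.0000 0.0000]
Step 1: x=[6.5000 10.5000 16.6250 21.1250] v=[-2.0000 2.0000 -1.5000 0.5000]
Step 2: x=[5.6875 11.2656 16.0469 21.3125] v=[-3.2500 3.0625 -2.3125 0.7500]
Step 3: x=[4.8613 11.9316 15.5293 21.4668] v=[-3.3047 2.6641 -2.0704 0.6172]
Step 4: x=[4.3113 12.1636 15.3042 21.5039] v=[-2.2002 0.9278 -0.9005 0.1485]
Step 5: x=[4.2039 11.8066 15.4615 21.3911] v=[-0.4297 -1.4281 0.6291 -0.4514]
Step 6: x=[4.5213 10.9561 15.9031 21.1621] v=[1.2697 -3.4020 1.7665 -0.9162]
Step 7: x=[5.0779 9.9196 16.3837 20.9007] v=[2.2265 -4.1459 1.9225 -1.0457]
Max displacement = 2.1636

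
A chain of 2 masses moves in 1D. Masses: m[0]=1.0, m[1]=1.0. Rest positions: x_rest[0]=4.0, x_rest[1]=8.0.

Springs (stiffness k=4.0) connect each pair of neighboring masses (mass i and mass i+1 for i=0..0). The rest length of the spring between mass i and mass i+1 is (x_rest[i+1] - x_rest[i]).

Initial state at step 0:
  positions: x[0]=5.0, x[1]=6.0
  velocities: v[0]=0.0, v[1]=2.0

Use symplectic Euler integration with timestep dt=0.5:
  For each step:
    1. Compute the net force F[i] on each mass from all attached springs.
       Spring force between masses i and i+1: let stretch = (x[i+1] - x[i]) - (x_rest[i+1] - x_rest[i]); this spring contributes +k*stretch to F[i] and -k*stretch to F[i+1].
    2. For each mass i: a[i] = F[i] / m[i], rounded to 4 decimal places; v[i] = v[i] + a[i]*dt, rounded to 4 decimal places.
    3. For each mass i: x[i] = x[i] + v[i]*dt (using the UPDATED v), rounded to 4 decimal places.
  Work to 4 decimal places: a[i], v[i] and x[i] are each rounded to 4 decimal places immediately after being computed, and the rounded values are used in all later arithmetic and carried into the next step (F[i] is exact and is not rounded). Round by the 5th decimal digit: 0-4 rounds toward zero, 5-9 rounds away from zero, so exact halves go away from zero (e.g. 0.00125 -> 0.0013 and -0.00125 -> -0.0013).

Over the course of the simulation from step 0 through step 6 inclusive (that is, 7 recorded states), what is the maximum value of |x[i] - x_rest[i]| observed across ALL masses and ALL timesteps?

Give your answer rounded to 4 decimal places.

Step 0: x=[5.0000 6.0000] v=[0.0000 2.0000]
Step 1: x=[2.0000 10.0000] v=[-6.0000 8.0000]
Step 2: x=[3.0000 10.0000] v=[2.0000 0.0000]
Step 3: x=[7.0000 7.0000] v=[8.0000 -6.0000]
Step 4: x=[7.0000 8.0000] v=[0.0000 2.0000]
Step 5: x=[4.0000 12.0000] v=[-6.0000 8.0000]
Step 6: x=[5.0000 12.0000] v=[2.0000 0.0000]
Max displacement = 4.0000

Answer: 4.0000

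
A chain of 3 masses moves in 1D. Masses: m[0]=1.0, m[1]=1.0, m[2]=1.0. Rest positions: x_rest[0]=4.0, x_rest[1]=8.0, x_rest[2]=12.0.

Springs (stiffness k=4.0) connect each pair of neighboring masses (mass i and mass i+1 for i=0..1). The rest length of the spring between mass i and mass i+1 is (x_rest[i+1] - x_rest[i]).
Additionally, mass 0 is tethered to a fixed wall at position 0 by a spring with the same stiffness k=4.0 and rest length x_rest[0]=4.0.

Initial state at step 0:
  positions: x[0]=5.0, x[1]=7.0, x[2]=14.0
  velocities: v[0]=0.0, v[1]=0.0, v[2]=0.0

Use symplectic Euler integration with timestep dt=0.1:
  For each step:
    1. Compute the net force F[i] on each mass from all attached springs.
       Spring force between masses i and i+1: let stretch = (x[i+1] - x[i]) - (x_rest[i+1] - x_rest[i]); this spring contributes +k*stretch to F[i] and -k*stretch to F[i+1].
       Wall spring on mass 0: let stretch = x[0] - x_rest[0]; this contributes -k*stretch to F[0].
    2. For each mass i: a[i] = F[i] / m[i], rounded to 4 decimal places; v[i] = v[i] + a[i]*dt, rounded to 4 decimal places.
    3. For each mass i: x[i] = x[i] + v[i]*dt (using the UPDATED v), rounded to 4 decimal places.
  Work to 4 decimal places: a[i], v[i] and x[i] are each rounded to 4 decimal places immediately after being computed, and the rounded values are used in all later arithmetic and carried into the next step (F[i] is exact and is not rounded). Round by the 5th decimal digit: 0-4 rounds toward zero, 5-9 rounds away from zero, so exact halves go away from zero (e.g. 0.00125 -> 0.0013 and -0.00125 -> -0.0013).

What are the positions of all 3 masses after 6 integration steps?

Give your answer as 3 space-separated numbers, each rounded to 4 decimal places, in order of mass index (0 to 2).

Step 0: x=[5.0000 7.0000 14.0000] v=[0.0000 0.0000 0.0000]
Step 1: x=[4.8800 7.2000 13.8800] v=[-1.2000 2.0000 -1.2000]
Step 2: x=[4.6576 7.5744 13.6528] v=[-2.2240 3.7440 -2.2720]
Step 3: x=[4.3656 8.0753 13.3425] v=[-2.9203 5.0086 -3.1034]
Step 4: x=[4.0473 8.6385 12.9815] v=[-3.1827 5.6316 -3.6103]
Step 5: x=[3.7508 9.1917 12.6068] v=[-2.9651 5.5323 -3.7475]
Step 6: x=[3.5219 9.6639 12.2555] v=[-2.2891 4.7220 -3.5135]

Answer: 3.5219 9.6639 12.2555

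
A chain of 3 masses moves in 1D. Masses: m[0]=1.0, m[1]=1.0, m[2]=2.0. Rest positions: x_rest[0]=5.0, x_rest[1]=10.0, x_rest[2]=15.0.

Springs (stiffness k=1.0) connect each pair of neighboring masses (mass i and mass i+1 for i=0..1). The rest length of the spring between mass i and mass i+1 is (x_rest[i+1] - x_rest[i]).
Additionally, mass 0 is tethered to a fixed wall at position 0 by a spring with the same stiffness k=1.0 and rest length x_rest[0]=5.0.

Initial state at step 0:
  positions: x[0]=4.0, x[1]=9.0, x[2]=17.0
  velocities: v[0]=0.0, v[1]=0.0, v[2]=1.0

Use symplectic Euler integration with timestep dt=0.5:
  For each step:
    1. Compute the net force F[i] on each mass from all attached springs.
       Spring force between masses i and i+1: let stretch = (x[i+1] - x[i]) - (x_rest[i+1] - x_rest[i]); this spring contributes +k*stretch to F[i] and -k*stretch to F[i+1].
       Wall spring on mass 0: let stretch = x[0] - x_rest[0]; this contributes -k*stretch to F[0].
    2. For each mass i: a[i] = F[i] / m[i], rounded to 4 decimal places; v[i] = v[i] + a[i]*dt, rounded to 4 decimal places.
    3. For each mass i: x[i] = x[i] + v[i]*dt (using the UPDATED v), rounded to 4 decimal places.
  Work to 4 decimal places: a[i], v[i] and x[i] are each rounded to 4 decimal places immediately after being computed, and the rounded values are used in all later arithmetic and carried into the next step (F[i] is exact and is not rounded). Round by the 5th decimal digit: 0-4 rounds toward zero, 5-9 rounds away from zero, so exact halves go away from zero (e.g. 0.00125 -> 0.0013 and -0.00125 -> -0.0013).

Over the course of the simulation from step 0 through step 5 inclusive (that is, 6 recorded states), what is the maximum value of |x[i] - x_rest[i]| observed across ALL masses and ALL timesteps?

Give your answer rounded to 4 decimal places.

Step 0: x=[4.0000 9.0000 17.0000] v=[0.0000 0.0000 1.0000]
Step 1: x=[4.2500 9.7500 17.1250] v=[0.5000 1.5000 0.2500]
Step 2: x=[4.8125 10.9688 16.9531] v=[1.1250 2.4375 -0.3438]
Step 3: x=[5.7110 12.1446 16.6582] v=[1.7969 2.3515 -0.5899]
Step 4: x=[6.7901 12.8404 16.4241] v=[2.1582 1.3915 -0.4683]
Step 5: x=[7.6843 12.9195 16.3670] v=[1.7883 0.1582 -0.1142]
Max displacement = 2.9195

Answer: 2.9195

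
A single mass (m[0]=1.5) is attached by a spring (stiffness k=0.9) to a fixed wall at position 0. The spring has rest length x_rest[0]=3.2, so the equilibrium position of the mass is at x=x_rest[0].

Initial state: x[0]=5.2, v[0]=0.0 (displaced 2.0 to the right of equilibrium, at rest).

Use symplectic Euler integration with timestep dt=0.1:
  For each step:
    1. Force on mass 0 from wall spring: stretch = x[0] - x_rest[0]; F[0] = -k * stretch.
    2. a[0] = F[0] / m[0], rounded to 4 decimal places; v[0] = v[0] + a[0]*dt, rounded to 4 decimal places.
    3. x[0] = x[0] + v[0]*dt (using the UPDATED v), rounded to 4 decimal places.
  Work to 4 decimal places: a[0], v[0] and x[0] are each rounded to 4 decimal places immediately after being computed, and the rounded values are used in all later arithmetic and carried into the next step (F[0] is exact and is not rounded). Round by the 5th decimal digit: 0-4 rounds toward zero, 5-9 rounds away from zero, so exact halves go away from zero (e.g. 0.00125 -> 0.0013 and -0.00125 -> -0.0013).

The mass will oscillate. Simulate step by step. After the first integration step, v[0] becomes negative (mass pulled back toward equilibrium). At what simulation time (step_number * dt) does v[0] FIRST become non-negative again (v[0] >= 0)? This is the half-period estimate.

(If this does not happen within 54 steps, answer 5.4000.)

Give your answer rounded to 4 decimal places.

Answer: 4.1000

Derivation:
Step 0: x=[5.2000] v=[0.0000]
Step 1: x=[5.1880] v=[-0.1200]
Step 2: x=[5.1641] v=[-0.2393]
Step 3: x=[5.1284] v=[-0.3572]
Step 4: x=[5.0811] v=[-0.4729]
Step 5: x=[5.0225] v=[-0.5858]
Step 6: x=[4.9530] v=[-0.6952]
Step 7: x=[4.8730] v=[-0.8004]
Step 8: x=[4.7829] v=[-0.9008]
Step 9: x=[4.6833] v=[-0.9958]
Step 10: x=[4.5748] v=[-1.0848]
Step 11: x=[4.4581] v=[-1.1673]
Step 12: x=[4.3338] v=[-1.2428]
Step 13: x=[4.2027] v=[-1.3108]
Step 14: x=[4.0656] v=[-1.3710]
Step 15: x=[3.9233] v=[-1.4229]
Step 16: x=[3.7767] v=[-1.4663]
Step 17: x=[3.6266] v=[-1.5009]
Step 18: x=[3.4740] v=[-1.5265]
Step 19: x=[3.3197] v=[-1.5429]
Step 20: x=[3.1647] v=[-1.5501]
Step 21: x=[3.0099] v=[-1.5480]
Step 22: x=[2.8562] v=[-1.5366]
Step 23: x=[2.7046] v=[-1.5160]
Step 24: x=[2.5560] v=[-1.4863]
Step 25: x=[2.4112] v=[-1.4477]
Step 26: x=[2.2712] v=[-1.4004]
Step 27: x=[2.1367] v=[-1.3447]
Step 28: x=[2.0086] v=[-1.2809]
Step 29: x=[1.8877] v=[-1.2094]
Step 30: x=[1.7746] v=[-1.1307]
Step 31: x=[1.6701] v=[-1.0452]
Step 32: x=[1.5748] v=[-0.9534]
Step 33: x=[1.4892] v=[-0.8559]
Step 34: x=[1.4139] v=[-0.7533]
Step 35: x=[1.3493] v=[-0.6461]
Step 36: x=[1.2958] v=[-0.5351]
Step 37: x=[1.2537] v=[-0.4209]
Step 38: x=[1.2233] v=[-0.3041]
Step 39: x=[1.2048] v=[-0.1855]
Step 40: x=[1.1982] v=[-0.0658]
Step 41: x=[1.2036] v=[0.0543]
First v>=0 after going negative at step 41, time=4.1000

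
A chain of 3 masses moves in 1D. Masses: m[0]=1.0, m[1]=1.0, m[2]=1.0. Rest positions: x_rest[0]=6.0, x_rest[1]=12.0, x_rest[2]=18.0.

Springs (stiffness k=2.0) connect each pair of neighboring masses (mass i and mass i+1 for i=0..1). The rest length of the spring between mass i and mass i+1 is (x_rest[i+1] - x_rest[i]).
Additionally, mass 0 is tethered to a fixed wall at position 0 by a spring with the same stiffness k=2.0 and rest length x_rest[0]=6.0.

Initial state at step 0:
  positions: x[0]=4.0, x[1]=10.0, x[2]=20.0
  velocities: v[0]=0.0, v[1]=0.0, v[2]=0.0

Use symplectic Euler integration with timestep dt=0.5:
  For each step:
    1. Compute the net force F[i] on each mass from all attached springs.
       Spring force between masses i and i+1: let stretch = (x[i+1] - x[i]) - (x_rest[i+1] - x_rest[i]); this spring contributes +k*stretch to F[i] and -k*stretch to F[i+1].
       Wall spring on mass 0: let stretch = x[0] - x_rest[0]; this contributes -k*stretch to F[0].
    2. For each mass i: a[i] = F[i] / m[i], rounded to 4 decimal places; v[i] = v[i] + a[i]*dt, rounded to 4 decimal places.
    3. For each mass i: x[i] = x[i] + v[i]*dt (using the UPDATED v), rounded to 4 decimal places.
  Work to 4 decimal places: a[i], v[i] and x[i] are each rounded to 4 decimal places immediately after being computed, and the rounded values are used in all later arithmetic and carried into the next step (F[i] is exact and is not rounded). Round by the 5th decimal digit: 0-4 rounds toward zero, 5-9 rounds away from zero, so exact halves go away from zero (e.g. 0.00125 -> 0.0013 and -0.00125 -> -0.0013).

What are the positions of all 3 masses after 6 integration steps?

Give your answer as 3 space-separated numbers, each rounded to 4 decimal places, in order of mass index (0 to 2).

Answer: 2.8438 11.7813 19.8125

Derivation:
Step 0: x=[4.0000 10.0000 20.0000] v=[0.0000 0.0000 0.0000]
Step 1: x=[5.0000 12.0000 18.0000] v=[2.0000 4.0000 -4.0000]
Step 2: x=[7.0000 13.5000 16.0000] v=[4.0000 3.0000 -4.0000]
Step 3: x=[8.7500 13.0000 15.7500] v=[3.5000 -1.0000 -0.5000]
Step 4: x=[8.2500 11.7500 17.1250] v=[-1.0000 -2.5000 2.7500]
Step 5: x=[5.3750 11.4375 18.8125] v=[-5.7500 -0.6250 3.3750]
Step 6: x=[2.8438 11.7813 19.8125] v=[-5.0625 0.6875 2.0000]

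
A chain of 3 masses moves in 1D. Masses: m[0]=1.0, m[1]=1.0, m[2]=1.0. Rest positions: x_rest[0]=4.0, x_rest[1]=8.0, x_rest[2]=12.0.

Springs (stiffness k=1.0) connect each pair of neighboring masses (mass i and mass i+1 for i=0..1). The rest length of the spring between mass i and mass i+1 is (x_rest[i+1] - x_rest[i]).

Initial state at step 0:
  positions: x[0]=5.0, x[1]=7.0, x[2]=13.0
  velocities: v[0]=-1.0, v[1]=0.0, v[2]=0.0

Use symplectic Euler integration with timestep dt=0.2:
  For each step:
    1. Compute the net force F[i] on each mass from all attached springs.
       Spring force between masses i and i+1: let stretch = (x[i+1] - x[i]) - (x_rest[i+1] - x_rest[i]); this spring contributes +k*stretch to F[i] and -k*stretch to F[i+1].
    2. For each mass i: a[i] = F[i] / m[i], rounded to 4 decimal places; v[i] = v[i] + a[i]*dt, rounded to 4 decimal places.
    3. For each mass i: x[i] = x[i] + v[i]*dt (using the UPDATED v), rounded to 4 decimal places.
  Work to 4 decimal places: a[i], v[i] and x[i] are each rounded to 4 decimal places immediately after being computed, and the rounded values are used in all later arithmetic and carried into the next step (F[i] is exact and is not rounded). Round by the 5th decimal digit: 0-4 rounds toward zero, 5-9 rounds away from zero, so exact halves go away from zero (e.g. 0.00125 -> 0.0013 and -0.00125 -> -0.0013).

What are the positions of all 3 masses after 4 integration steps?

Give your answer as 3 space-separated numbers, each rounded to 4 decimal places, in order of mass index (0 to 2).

Step 0: x=[5.0000 7.0000 13.0000] v=[-1.0000 0.0000 0.0000]
Step 1: x=[4.7200 7.1600 12.9200] v=[-1.4000 0.8000 -0.4000]
Step 2: x=[4.3776 7.4528 12.7696] v=[-1.7120 1.4640 -0.7520]
Step 3: x=[3.9982 7.8353 12.5665] v=[-1.8970 1.9123 -1.0154]
Step 4: x=[3.6123 8.2535 12.3342] v=[-1.9296 2.0911 -1.1616]

Answer: 3.6123 8.2535 12.3342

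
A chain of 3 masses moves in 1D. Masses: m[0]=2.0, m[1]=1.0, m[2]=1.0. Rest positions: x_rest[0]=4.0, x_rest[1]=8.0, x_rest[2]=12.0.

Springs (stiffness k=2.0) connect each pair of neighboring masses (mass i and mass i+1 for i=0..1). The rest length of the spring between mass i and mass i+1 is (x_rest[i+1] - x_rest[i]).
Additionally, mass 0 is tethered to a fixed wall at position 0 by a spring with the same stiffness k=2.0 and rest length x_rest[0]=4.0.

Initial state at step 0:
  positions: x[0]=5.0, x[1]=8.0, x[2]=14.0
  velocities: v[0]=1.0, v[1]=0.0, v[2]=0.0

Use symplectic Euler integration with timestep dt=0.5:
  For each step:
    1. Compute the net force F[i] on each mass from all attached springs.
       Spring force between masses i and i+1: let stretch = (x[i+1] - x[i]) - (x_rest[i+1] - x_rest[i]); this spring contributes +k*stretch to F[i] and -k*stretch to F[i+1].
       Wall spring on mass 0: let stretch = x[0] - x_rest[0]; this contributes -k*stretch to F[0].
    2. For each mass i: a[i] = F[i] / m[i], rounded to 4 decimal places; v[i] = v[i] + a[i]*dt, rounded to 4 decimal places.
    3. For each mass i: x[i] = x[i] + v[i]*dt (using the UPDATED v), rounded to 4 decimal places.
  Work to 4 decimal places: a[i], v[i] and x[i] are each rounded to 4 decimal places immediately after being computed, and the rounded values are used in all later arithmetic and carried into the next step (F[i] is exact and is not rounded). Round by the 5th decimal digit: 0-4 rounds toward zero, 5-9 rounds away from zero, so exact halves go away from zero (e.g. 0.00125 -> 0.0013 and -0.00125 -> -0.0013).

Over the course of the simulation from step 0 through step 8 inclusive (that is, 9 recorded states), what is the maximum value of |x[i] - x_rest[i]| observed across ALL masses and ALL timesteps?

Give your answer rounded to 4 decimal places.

Answer: 2.5000

Derivation:
Step 0: x=[5.0000 8.0000 14.0000] v=[1.0000 0.0000 0.0000]
Step 1: x=[5.0000 9.5000 13.0000] v=[0.0000 3.0000 -2.0000]
Step 2: x=[4.8750 10.5000 12.2500] v=[-0.2500 2.0000 -1.5000]
Step 3: x=[4.9375 9.5625 12.6250] v=[0.1250 -1.8750 0.7500]
Step 4: x=[4.9219 7.8438 13.4688] v=[-0.0313 -3.4375 1.6875]
Step 5: x=[4.4063 7.4766 13.5001] v=[-1.0313 -0.7344 0.0625]
Step 6: x=[3.5567 8.5860 12.5196] v=[-1.6993 2.2188 -1.9610]
Step 7: x=[3.0752 9.1476 11.5723] v=[-0.9630 1.1231 -1.8946]
Step 8: x=[3.3430 7.8853 11.4127] v=[0.5356 -2.5246 -0.3193]
Max displacement = 2.5000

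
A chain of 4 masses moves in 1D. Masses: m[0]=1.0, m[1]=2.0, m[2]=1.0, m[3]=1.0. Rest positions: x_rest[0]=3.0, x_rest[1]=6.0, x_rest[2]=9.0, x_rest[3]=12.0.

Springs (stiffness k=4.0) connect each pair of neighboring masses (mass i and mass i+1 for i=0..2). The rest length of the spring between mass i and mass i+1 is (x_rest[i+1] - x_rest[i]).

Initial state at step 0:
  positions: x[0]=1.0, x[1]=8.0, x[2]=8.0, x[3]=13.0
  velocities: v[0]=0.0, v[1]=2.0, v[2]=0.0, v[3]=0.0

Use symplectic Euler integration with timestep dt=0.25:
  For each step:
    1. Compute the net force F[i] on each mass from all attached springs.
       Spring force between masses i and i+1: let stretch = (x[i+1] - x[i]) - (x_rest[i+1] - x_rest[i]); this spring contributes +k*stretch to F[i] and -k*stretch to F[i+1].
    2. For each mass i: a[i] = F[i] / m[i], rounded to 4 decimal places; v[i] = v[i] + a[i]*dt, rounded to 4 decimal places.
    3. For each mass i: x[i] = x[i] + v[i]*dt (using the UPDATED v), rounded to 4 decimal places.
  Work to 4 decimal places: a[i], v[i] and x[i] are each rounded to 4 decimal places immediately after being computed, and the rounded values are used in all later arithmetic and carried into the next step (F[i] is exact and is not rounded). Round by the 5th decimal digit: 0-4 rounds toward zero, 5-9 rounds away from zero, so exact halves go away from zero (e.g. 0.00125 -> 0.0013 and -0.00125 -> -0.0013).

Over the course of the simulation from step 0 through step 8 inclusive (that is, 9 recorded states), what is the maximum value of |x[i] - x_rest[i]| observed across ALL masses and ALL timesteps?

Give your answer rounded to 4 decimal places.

Answer: 3.6487

Derivation:
Step 0: x=[1.0000 8.0000 8.0000 13.0000] v=[0.0000 2.0000 0.0000 0.0000]
Step 1: x=[2.0000 7.6250 9.2500 12.5000] v=[4.0000 -1.5000 5.0000 -2.0000]
Step 2: x=[3.6563 6.7500 10.9063 11.9375] v=[6.6250 -3.5000 6.6250 -2.2500]
Step 3: x=[5.3360 6.0078 11.7813 11.8672] v=[6.7187 -2.9687 3.4999 -0.2812]
Step 4: x=[6.4336 5.9033 11.2344 12.5254] v=[4.3905 -0.4179 -2.1877 2.6329]
Step 5: x=[6.6487 6.5315 9.6775 13.6109] v=[0.8602 2.5128 -6.2278 4.3419]
Step 6: x=[6.0845 7.5676 8.3174 14.4630] v=[-2.2570 4.1444 -5.4404 3.4085]
Step 7: x=[5.1410 8.5121 8.3063 14.5287] v=[-3.7739 3.7778 -0.0446 0.2629]
Step 8: x=[4.2903 9.0095 9.9022 13.7888] v=[-3.4028 1.9894 6.3836 -2.9595]
Max displacement = 3.6487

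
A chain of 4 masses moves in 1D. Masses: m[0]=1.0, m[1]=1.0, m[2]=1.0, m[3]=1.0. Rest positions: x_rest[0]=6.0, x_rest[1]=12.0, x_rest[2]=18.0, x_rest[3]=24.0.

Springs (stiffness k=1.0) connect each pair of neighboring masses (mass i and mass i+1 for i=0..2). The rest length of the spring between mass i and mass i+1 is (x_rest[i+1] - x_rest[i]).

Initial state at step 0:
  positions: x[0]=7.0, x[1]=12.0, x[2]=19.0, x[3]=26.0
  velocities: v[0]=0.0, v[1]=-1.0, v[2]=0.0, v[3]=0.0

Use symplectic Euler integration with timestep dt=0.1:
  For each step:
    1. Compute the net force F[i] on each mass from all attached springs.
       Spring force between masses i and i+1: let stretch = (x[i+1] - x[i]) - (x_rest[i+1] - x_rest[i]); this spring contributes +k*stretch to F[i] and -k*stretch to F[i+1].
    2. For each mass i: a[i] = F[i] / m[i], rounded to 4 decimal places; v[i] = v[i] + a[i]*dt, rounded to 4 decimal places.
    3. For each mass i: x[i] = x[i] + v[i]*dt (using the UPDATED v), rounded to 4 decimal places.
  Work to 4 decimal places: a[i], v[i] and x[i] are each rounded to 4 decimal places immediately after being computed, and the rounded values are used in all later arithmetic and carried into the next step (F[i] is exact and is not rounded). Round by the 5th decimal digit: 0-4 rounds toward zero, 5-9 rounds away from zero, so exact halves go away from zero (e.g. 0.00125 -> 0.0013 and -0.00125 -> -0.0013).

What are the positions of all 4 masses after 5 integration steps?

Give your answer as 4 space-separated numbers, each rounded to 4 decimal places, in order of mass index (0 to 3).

Step 0: x=[7.0000 12.0000 19.0000 26.0000] v=[0.0000 -1.0000 0.0000 0.0000]
Step 1: x=[6.9900 11.9200 19.0000 25.9900] v=[-0.1000 -0.8000 0.0000 -0.1000]
Step 2: x=[6.9693 11.8615 18.9991 25.9701] v=[-0.2070 -0.5850 -0.0090 -0.1990]
Step 3: x=[6.9375 11.8255 18.9965 25.9405] v=[-0.3178 -0.3605 -0.0257 -0.2961]
Step 4: x=[6.8946 11.8123 18.9917 25.9015] v=[-0.4290 -0.1322 -0.0484 -0.3905]
Step 5: x=[6.8409 11.8217 18.9842 25.8534] v=[-0.5372 0.0940 -0.0754 -0.4815]

Answer: 6.8409 11.8217 18.9842 25.8534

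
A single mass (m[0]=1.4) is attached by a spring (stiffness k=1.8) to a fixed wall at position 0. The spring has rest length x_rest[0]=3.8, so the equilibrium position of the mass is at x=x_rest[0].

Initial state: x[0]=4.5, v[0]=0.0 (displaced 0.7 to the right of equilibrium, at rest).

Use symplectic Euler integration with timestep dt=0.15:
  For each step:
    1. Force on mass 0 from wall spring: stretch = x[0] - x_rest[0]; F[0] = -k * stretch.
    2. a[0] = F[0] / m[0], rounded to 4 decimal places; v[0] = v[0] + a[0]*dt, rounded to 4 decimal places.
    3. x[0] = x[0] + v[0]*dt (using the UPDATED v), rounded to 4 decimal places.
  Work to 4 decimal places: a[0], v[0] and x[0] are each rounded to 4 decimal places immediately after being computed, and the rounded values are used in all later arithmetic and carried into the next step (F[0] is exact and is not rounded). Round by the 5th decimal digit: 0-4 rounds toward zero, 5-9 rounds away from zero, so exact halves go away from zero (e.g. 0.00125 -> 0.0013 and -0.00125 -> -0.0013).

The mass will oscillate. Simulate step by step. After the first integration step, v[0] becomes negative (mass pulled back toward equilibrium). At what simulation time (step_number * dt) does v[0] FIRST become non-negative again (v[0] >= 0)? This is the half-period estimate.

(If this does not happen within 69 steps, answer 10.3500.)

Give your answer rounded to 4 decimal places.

Answer: 2.8500

Derivation:
Step 0: x=[4.5000] v=[0.0000]
Step 1: x=[4.4798] v=[-0.1350]
Step 2: x=[4.4399] v=[-0.2661]
Step 3: x=[4.3815] v=[-0.3895]
Step 4: x=[4.3063] v=[-0.5016]
Step 5: x=[4.2164] v=[-0.5993]
Step 6: x=[4.1145] v=[-0.6796]
Step 7: x=[4.0035] v=[-0.7403]
Step 8: x=[3.8866] v=[-0.7795]
Step 9: x=[3.7672] v=[-0.7962]
Step 10: x=[3.6487] v=[-0.7899]
Step 11: x=[3.5346] v=[-0.7607]
Step 12: x=[3.4282] v=[-0.7095]
Step 13: x=[3.3325] v=[-0.6378]
Step 14: x=[3.2504] v=[-0.5476]
Step 15: x=[3.1842] v=[-0.4416]
Step 16: x=[3.1358] v=[-0.3228]
Step 17: x=[3.1066] v=[-0.1947]
Step 18: x=[3.0975] v=[-0.0610]
Step 19: x=[3.1087] v=[0.0745]
First v>=0 after going negative at step 19, time=2.8500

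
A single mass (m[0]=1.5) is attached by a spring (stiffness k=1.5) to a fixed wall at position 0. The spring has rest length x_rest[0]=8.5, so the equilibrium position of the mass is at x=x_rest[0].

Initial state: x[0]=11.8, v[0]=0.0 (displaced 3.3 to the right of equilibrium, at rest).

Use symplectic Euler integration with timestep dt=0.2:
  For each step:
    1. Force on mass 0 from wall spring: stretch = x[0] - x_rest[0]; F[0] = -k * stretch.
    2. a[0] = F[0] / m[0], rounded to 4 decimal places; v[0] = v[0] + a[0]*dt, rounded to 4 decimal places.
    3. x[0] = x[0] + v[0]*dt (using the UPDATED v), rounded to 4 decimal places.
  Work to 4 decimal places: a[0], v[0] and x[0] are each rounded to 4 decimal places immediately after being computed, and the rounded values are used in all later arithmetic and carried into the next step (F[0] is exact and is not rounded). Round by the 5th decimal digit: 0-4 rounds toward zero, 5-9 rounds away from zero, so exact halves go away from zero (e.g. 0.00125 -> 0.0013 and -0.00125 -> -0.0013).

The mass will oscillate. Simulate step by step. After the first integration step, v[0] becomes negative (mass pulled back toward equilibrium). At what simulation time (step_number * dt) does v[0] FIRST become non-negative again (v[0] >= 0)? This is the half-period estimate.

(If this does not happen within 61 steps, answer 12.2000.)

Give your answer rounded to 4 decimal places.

Answer: 3.2000

Derivation:
Step 0: x=[11.8000] v=[0.0000]
Step 1: x=[11.6680] v=[-0.6600]
Step 2: x=[11.4093] v=[-1.2936]
Step 3: x=[11.0342] v=[-1.8755]
Step 4: x=[10.5577] v=[-2.3823]
Step 5: x=[9.9989] v=[-2.7938]
Step 6: x=[9.3802] v=[-3.0936]
Step 7: x=[8.7263] v=[-3.2696]
Step 8: x=[8.0633] v=[-3.3149]
Step 9: x=[7.4178] v=[-3.2276]
Step 10: x=[6.8156] v=[-3.0112]
Step 11: x=[6.2807] v=[-2.6743]
Step 12: x=[5.8346] v=[-2.2304]
Step 13: x=[5.4951] v=[-1.6973]
Step 14: x=[5.2758] v=[-1.0963]
Step 15: x=[5.1855] v=[-0.4515]
Step 16: x=[5.2278] v=[0.2114]
First v>=0 after going negative at step 16, time=3.2000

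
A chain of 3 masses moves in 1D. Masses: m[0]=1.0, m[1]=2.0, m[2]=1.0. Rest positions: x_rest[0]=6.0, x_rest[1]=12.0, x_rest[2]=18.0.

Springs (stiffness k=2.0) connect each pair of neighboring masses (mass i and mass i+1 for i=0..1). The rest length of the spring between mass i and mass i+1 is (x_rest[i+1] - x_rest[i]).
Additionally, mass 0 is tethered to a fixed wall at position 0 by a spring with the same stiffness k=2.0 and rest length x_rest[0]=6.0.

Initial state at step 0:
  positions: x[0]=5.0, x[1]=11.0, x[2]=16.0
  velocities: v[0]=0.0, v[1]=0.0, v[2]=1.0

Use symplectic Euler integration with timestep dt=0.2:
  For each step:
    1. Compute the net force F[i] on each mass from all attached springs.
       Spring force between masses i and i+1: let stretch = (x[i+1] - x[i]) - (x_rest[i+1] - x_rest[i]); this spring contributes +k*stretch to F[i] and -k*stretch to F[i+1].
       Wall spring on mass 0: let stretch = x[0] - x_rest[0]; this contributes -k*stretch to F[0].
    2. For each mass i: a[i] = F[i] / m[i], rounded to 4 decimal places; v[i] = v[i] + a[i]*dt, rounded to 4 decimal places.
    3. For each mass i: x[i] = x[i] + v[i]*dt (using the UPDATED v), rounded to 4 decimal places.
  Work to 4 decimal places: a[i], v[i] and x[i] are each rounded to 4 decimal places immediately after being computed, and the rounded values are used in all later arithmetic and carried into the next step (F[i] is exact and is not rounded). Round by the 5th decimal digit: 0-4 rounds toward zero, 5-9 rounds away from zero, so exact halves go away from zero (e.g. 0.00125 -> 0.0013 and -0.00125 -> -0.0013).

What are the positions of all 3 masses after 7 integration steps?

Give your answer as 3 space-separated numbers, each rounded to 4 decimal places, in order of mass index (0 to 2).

Answer: 5.8785 11.0743 18.0293

Derivation:
Step 0: x=[5.0000 11.0000 16.0000] v=[0.0000 0.0000 1.0000]
Step 1: x=[5.0800 10.9600 16.2800] v=[0.4000 -0.2000 1.4000]
Step 2: x=[5.2240 10.8976 16.6144] v=[0.7200 -0.3120 1.6720]
Step 3: x=[5.4040 10.8369 16.9715] v=[0.8998 -0.3034 1.7853]
Step 4: x=[5.5863 10.8043 17.3178] v=[0.9114 -0.1631 1.7315]
Step 5: x=[5.7391 10.8235 17.6230] v=[0.7641 0.0960 1.5261]
Step 6: x=[5.8395 10.9113 17.8643] v=[0.5022 0.4390 1.2063]
Step 7: x=[5.8785 11.0743 18.0293] v=[0.1951 0.8152 0.8251]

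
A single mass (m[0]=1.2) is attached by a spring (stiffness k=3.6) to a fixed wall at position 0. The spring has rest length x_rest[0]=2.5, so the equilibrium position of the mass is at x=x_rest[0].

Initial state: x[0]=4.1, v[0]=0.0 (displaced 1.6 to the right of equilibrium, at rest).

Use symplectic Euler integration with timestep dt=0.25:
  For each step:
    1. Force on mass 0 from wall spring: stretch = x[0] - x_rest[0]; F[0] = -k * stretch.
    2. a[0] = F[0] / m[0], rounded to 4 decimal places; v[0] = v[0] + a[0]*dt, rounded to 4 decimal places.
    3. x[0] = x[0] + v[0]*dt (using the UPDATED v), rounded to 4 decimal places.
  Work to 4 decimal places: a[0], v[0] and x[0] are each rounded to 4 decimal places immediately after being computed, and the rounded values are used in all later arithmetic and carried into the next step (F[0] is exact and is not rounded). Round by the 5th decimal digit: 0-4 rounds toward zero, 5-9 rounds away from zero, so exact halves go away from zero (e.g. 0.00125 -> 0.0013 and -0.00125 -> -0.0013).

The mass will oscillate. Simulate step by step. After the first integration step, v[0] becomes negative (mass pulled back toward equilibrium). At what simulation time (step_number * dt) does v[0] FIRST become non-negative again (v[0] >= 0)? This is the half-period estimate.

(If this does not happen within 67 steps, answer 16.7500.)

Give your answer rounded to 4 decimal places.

Answer: 2.0000

Derivation:
Step 0: x=[4.1000] v=[0.0000]
Step 1: x=[3.8000] v=[-1.2000]
Step 2: x=[3.2563] v=[-2.1750]
Step 3: x=[2.5708] v=[-2.7422]
Step 4: x=[1.8720] v=[-2.7953]
Step 5: x=[1.2909] v=[-2.3243]
Step 6: x=[0.9365] v=[-1.4175]
Step 7: x=[0.8753] v=[-0.2449]
Step 8: x=[1.1187] v=[0.9736]
First v>=0 after going negative at step 8, time=2.0000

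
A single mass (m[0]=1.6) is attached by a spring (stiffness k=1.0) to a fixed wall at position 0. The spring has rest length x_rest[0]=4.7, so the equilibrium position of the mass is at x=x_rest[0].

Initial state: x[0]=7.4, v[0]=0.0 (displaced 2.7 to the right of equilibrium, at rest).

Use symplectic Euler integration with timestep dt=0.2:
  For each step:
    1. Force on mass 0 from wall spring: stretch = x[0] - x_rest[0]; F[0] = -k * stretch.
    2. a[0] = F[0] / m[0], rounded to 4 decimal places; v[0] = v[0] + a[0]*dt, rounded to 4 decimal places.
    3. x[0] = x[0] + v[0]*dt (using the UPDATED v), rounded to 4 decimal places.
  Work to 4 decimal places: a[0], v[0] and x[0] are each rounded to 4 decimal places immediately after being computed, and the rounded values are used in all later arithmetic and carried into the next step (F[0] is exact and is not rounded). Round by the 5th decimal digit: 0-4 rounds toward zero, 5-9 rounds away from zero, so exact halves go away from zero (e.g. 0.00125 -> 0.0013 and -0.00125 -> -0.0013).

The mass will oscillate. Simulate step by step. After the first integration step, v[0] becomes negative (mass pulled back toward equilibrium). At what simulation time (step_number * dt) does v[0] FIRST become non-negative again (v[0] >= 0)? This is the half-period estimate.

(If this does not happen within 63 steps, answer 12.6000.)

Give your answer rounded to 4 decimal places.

Step 0: x=[7.4000] v=[0.0000]
Step 1: x=[7.3325] v=[-0.3375]
Step 2: x=[7.1992] v=[-0.6666]
Step 3: x=[7.0034] v=[-0.9790]
Step 4: x=[6.7500] v=[-1.2669]
Step 5: x=[6.4454] v=[-1.5232]
Step 6: x=[6.0971] v=[-1.7414]
Step 7: x=[5.7139] v=[-1.9160]
Step 8: x=[5.3054] v=[-2.0427]
Step 9: x=[4.8817] v=[-2.1184]
Step 10: x=[4.4535] v=[-2.1411]
Step 11: x=[4.0314] v=[-2.1103]
Step 12: x=[3.6261] v=[-2.0267]
Step 13: x=[3.2476] v=[-1.8925]
Step 14: x=[2.9054] v=[-1.7109]
Step 15: x=[2.6081] v=[-1.4866]
Step 16: x=[2.3631] v=[-1.2251]
Step 17: x=[2.1765] v=[-0.9330]
Step 18: x=[2.0530] v=[-0.6176]
Step 19: x=[1.9957] v=[-0.2867]
Step 20: x=[2.0060] v=[0.0513]
First v>=0 after going negative at step 20, time=4.0000

Answer: 4.0000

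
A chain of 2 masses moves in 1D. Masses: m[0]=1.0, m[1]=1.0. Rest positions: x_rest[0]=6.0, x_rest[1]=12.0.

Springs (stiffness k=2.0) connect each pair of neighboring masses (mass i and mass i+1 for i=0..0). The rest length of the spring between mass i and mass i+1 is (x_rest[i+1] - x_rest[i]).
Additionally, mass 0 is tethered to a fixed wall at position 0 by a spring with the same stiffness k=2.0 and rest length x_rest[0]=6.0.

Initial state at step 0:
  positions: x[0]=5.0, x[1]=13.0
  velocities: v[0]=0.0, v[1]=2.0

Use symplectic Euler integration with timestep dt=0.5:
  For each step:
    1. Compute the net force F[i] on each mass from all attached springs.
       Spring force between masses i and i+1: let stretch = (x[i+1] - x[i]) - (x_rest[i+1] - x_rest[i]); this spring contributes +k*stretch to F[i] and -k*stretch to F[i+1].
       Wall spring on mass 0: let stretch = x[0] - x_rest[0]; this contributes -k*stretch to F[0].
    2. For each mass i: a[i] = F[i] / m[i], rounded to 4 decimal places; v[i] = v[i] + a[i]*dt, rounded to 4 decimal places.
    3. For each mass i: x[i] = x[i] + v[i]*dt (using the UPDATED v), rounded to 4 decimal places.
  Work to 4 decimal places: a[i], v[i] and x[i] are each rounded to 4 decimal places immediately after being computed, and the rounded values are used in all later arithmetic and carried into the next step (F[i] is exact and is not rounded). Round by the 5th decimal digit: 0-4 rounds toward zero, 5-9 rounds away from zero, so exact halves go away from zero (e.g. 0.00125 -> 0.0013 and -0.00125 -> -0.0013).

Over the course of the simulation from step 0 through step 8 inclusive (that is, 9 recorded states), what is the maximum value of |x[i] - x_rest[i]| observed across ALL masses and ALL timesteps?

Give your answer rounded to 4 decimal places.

Step 0: x=[5.0000 13.0000] v=[0.0000 2.0000]
Step 1: x=[6.5000 13.0000] v=[3.0000 0.0000]
Step 2: x=[8.0000 12.7500] v=[3.0000 -0.5000]
Step 3: x=[7.8750 13.1250] v=[-0.2500 0.7500]
Step 4: x=[6.4375 13.8750] v=[-2.8750 1.5000]
Step 5: x=[5.5000 13.9063] v=[-1.8750 0.0625]
Step 6: x=[6.0157 12.7344] v=[1.0313 -2.3438]
Step 7: x=[6.8829 11.2032] v=[1.7343 -3.0625]
Step 8: x=[6.4688 10.5118] v=[-0.8283 -1.3828]
Max displacement = 2.0000

Answer: 2.0000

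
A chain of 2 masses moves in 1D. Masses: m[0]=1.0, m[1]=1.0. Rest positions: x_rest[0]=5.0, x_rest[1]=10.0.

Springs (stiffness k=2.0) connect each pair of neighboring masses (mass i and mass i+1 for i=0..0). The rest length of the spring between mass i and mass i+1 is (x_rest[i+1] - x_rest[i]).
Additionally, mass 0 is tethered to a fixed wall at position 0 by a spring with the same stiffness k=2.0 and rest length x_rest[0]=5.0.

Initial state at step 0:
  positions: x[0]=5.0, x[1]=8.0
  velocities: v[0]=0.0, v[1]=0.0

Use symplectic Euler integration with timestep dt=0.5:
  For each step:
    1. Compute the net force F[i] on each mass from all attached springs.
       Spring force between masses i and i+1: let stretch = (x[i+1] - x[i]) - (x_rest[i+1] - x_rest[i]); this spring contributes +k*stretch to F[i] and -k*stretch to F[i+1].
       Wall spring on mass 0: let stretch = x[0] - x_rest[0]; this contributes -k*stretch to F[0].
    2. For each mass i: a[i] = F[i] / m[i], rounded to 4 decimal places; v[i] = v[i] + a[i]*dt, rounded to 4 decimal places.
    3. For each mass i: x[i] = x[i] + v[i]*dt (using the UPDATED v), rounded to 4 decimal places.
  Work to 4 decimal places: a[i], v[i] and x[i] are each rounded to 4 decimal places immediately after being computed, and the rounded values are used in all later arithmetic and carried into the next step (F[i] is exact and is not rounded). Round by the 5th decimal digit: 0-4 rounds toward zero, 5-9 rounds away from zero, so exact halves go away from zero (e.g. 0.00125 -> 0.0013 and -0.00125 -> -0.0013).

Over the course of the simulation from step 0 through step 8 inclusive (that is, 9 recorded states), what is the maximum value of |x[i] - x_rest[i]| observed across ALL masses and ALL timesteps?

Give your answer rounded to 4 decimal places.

Answer: 2.1094

Derivation:
Step 0: x=[5.0000 8.0000] v=[0.0000 0.0000]
Step 1: x=[4.0000 9.0000] v=[-2.0000 2.0000]
Step 2: x=[3.5000 10.0000] v=[-1.0000 2.0000]
Step 3: x=[4.5000 10.2500] v=[2.0000 0.5000]
Step 4: x=[6.1250 10.1250] v=[3.2500 -0.2500]
Step 5: x=[6.6875 10.5000] v=[1.1250 0.7500]
Step 6: x=[5.8125 11.4688] v=[-1.7500 1.9375]
Step 7: x=[4.8594 12.1094] v=[-1.9062 1.2812]
Step 8: x=[5.1016 11.6250] v=[0.4844 -0.9688]
Max displacement = 2.1094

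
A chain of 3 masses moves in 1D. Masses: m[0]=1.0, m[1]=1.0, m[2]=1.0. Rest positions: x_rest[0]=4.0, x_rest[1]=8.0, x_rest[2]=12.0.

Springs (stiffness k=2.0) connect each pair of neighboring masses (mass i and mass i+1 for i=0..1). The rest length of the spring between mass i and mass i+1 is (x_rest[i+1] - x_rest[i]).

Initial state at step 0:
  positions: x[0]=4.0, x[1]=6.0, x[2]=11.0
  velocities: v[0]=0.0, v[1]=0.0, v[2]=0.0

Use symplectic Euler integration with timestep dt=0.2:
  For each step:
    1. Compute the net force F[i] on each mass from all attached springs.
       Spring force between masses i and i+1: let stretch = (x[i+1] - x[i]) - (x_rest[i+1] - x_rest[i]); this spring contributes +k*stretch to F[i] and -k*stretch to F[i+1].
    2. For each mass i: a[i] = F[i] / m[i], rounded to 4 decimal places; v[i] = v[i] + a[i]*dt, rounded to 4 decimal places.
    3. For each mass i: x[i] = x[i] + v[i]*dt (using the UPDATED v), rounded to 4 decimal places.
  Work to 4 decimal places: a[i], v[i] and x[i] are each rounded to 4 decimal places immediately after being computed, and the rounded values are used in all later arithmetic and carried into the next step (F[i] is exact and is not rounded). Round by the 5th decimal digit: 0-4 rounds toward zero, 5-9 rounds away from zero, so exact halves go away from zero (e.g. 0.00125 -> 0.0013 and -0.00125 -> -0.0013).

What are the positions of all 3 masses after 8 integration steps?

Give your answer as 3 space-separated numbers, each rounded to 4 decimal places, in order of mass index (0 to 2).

Step 0: x=[4.0000 6.0000 11.0000] v=[0.0000 0.0000 0.0000]
Step 1: x=[3.8400 6.2400 10.9200] v=[-0.8000 1.2000 -0.4000]
Step 2: x=[3.5520 6.6624 10.7856] v=[-1.4400 2.1120 -0.6720]
Step 3: x=[3.1928 7.1658 10.6413] v=[-1.7958 2.5171 -0.7213]
Step 4: x=[2.8315 7.6294 10.5390] v=[-1.8066 2.3181 -0.5115]
Step 5: x=[2.5340 7.9420 10.5239] v=[-1.4874 1.5628 -0.0753]
Step 6: x=[2.3492 8.0285 10.6223] v=[-0.9242 0.4324 0.4919]
Step 7: x=[2.2987 7.8681 10.8332] v=[-0.2525 -0.8018 1.0544]
Step 8: x=[2.3738 7.4994 11.1269] v=[0.3753 -1.8435 1.4684]

Answer: 2.3738 7.4994 11.1269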